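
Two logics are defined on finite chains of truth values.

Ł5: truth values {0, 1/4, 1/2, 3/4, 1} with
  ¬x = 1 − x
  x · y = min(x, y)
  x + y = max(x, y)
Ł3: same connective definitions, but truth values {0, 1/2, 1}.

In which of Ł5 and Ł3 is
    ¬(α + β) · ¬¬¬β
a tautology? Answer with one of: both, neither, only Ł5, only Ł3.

neither

In Ł5: at α = 0, β = 1/4 the value is 3/4 — not a tautology.
In Ł3: at α = 0, β = 1/2 the value is 1/2 — not a tautology.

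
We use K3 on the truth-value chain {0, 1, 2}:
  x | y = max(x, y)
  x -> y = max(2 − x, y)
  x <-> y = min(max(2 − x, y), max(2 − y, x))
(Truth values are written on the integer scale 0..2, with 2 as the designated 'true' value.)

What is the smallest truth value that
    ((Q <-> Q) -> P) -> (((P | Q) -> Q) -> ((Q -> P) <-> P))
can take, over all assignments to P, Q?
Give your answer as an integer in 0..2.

1

Take P = 0, Q = 1:
Q <-> Q = 1 <-> 1 = 1
(Q <-> Q) -> P = 1 -> 0 = 1
P | Q = 0 | 1 = 1
(P | Q) -> Q = 1 -> 1 = 1
Q -> P = 1 -> 0 = 1
(Q -> P) <-> P = 1 <-> 0 = 1
((P | Q) -> Q) -> ((Q -> P) <-> P) = 1 -> 1 = 1
((Q <-> Q) -> P) -> (((P | Q) -> Q) -> ((Q -> P) <-> P)) = 1 -> 1 = 1
No assignment yields a value below 1, so this is the minimum.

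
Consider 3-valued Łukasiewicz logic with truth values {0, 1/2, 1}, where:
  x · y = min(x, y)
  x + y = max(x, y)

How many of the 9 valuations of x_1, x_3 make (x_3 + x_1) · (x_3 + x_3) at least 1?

3

x_1 = 0, x_3 = 0 ↦ 0  <
x_1 = 0, x_3 = 1/2 ↦ 1/2  <
x_1 = 0, x_3 = 1 ↦ 1  ≥
x_1 = 1/2, x_3 = 0 ↦ 0  <
x_1 = 1/2, x_3 = 1/2 ↦ 1/2  <
x_1 = 1/2, x_3 = 1 ↦ 1  ≥
x_1 = 1, x_3 = 0 ↦ 0  <
x_1 = 1, x_3 = 1/2 ↦ 1/2  <
x_1 = 1, x_3 = 1 ↦ 1  ≥
So 3 of the 9 assignments meet the threshold.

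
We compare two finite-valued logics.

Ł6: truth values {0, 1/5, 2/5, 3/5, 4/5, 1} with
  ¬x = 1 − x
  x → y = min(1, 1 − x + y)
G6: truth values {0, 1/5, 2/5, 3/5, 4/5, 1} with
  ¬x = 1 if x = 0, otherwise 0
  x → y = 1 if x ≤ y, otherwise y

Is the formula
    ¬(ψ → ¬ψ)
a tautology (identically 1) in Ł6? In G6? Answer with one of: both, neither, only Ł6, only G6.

In Ł6: at ψ = 0 the value is 0 — not a tautology.
In G6: at ψ = 0 the value is 0 — not a tautology.

neither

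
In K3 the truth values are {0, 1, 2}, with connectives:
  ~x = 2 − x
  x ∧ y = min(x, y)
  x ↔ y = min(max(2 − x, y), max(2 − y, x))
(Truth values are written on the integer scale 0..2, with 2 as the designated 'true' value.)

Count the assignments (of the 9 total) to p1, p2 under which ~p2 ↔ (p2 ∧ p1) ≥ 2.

p1 = 0, p2 = 0 ↦ 0  <
p1 = 0, p2 = 1 ↦ 1  <
p1 = 0, p2 = 2 ↦ 2  ≥
p1 = 1, p2 = 0 ↦ 0  <
p1 = 1, p2 = 1 ↦ 1  <
p1 = 1, p2 = 2 ↦ 1  <
p1 = 2, p2 = 0 ↦ 0  <
p1 = 2, p2 = 1 ↦ 1  <
p1 = 2, p2 = 2 ↦ 0  <
So 1 of the 9 assignments meets the threshold.

1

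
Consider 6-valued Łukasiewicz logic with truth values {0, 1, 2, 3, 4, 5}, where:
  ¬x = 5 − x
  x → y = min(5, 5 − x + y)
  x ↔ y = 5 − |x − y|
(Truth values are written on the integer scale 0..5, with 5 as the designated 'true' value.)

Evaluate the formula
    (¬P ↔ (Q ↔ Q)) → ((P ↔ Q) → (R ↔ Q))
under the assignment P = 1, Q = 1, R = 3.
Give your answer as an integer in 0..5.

4

¬P = ¬1 = 4
Q ↔ Q = 1 ↔ 1 = 5
¬P ↔ (Q ↔ Q) = 4 ↔ 5 = 4
P ↔ Q = 1 ↔ 1 = 5
R ↔ Q = 3 ↔ 1 = 3
(P ↔ Q) → (R ↔ Q) = 5 → 3 = 3
(¬P ↔ (Q ↔ Q)) → ((P ↔ Q) → (R ↔ Q)) = 4 → 3 = 4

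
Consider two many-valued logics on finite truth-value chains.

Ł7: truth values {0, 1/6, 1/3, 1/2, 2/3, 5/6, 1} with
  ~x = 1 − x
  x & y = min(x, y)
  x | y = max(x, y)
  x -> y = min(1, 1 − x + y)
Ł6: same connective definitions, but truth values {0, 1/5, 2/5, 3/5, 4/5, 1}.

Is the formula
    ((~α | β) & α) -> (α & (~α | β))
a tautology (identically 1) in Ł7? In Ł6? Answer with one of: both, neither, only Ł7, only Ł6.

In Ł7: every assignment gives 1 — tautology.
In Ł6: every assignment gives 1 — tautology.

both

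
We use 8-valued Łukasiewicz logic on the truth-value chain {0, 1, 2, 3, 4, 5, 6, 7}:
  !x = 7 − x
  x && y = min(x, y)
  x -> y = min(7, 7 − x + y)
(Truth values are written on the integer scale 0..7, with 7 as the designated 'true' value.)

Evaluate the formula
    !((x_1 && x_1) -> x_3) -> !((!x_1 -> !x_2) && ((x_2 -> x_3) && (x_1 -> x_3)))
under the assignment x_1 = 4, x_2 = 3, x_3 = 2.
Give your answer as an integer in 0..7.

x_1 && x_1 = 4 && 4 = 4
(x_1 && x_1) -> x_3 = 4 -> 2 = 5
!((x_1 && x_1) -> x_3) = !5 = 2
!x_1 = !4 = 3
!x_2 = !3 = 4
!x_1 -> !x_2 = 3 -> 4 = 7
x_2 -> x_3 = 3 -> 2 = 6
x_1 -> x_3 = 4 -> 2 = 5
(x_2 -> x_3) && (x_1 -> x_3) = 6 && 5 = 5
(!x_1 -> !x_2) && ((x_2 -> x_3) && (x_1 -> x_3)) = 7 && 5 = 5
!((!x_1 -> !x_2) && ((x_2 -> x_3) && (x_1 -> x_3))) = !5 = 2
!((x_1 && x_1) -> x_3) -> !((!x_1 -> !x_2) && ((x_2 -> x_3) && (x_1 -> x_3))) = 2 -> 2 = 7

7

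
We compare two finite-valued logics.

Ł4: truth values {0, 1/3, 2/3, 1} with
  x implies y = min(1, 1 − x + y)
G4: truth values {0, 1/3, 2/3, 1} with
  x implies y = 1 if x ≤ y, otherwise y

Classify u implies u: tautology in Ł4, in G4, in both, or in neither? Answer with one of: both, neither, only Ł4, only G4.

In Ł4: every assignment gives 1 — tautology.
In G4: every assignment gives 1 — tautology.

both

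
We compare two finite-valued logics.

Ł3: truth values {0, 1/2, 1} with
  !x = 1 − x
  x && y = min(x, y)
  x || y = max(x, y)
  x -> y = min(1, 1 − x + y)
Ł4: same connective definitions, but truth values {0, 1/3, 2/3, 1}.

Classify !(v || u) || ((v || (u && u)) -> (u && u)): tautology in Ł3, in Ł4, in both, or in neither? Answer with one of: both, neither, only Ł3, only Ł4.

In Ł3: at u = 0, v = 1/2 the value is 1/2 — not a tautology.
In Ł4: at u = 0, v = 1/3 the value is 2/3 — not a tautology.

neither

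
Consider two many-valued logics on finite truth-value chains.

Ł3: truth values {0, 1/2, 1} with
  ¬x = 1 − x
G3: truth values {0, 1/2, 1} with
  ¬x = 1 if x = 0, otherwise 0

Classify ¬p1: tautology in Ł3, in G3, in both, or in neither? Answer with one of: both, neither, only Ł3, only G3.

neither

In Ł3: at p1 = 1/2 the value is 1/2 — not a tautology.
In G3: at p1 = 1/2 the value is 0 — not a tautology.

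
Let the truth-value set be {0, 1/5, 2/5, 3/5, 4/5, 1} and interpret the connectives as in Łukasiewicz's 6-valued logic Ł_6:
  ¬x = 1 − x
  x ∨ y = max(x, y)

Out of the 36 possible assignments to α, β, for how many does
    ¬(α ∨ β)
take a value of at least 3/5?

value 1: 1 assignment (counts)
value 4/5: 3 assignments (counts)
value 3/5: 5 assignments (counts)
value 2/5: 7 assignments
value 1/5: 9 assignments
value 0: 11 assignments
So 9 of the 36 assignments meet the threshold.

9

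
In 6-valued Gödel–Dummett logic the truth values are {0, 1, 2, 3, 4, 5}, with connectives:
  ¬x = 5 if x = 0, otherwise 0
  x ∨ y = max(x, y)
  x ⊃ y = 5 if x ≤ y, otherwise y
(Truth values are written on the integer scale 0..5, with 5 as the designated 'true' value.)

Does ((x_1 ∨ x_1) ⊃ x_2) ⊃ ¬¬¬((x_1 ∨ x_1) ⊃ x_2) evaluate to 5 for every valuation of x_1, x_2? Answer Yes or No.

Counterexample: take x_1 = 0, x_2 = 0.
x_1 ∨ x_1 = 0 ∨ 0 = 0
(x_1 ∨ x_1) ⊃ x_2 = 0 ⊃ 0 = 5
x_1 ∨ x_1 = 0 ∨ 0 = 0
(x_1 ∨ x_1) ⊃ x_2 = 0 ⊃ 0 = 5
¬((x_1 ∨ x_1) ⊃ x_2) = ¬5 = 0
¬¬((x_1 ∨ x_1) ⊃ x_2) = ¬0 = 5
¬¬¬((x_1 ∨ x_1) ⊃ x_2) = ¬5 = 0
((x_1 ∨ x_1) ⊃ x_2) ⊃ ¬¬¬((x_1 ∨ x_1) ⊃ x_2) = 5 ⊃ 0 = 0
This gives 0 ≠ 5.

No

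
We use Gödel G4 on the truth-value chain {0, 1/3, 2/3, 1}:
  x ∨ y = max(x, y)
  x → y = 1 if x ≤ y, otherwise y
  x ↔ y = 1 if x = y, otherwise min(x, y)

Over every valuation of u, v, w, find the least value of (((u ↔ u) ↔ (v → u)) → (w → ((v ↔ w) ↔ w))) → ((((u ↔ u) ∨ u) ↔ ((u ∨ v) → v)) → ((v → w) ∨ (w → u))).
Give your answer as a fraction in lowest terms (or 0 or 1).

1/3

Take u = 0, v = 2/3, w = 1/3:
u ↔ u = 0 ↔ 0 = 1
v → u = 2/3 → 0 = 0
(u ↔ u) ↔ (v → u) = 1 ↔ 0 = 0
v ↔ w = 2/3 ↔ 1/3 = 1/3
(v ↔ w) ↔ w = 1/3 ↔ 1/3 = 1
w → ((v ↔ w) ↔ w) = 1/3 → 1 = 1
((u ↔ u) ↔ (v → u)) → (w → ((v ↔ w) ↔ w)) = 0 → 1 = 1
u ↔ u = 0 ↔ 0 = 1
(u ↔ u) ∨ u = 1 ∨ 0 = 1
u ∨ v = 0 ∨ 2/3 = 2/3
(u ∨ v) → v = 2/3 → 2/3 = 1
((u ↔ u) ∨ u) ↔ ((u ∨ v) → v) = 1 ↔ 1 = 1
v → w = 2/3 → 1/3 = 1/3
w → u = 1/3 → 0 = 0
(v → w) ∨ (w → u) = 1/3 ∨ 0 = 1/3
(((u ↔ u) ∨ u) ↔ ((u ∨ v) → v)) → ((v → w) ∨ (w → u)) = 1 → 1/3 = 1/3
(((u ↔ u) ↔ (v → u)) → (w → ((v ↔ w) ↔ w))) → ((((u ↔ u) ∨ u) ↔ ((u ∨ v) → v)) → ((v → w) ∨ (w → u))) = 1 → 1/3 = 1/3
No assignment yields a value below 1/3, so this is the minimum.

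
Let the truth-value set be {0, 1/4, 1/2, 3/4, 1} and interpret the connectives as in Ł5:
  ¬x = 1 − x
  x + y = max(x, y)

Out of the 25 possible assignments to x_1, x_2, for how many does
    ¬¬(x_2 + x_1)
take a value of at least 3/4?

value 1: 9 assignments (counts)
value 3/4: 7 assignments (counts)
value 1/2: 5 assignments
value 1/4: 3 assignments
value 0: 1 assignment
So 16 of the 25 assignments meet the threshold.

16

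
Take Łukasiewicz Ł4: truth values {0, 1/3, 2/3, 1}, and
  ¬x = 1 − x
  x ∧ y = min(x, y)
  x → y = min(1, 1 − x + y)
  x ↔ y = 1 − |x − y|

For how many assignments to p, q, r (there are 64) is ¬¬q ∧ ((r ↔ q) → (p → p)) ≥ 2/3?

value 1: 16 assignments (counts)
value 2/3: 16 assignments (counts)
value 1/3: 16 assignments
value 0: 16 assignments
So 32 of the 64 assignments meet the threshold.

32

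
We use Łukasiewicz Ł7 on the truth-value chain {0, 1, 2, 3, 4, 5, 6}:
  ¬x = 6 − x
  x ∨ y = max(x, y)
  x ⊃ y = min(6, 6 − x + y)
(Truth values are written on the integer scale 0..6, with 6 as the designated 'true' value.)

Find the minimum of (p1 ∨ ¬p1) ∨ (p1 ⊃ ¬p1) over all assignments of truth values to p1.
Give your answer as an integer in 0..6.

Take p1 = 4:
¬p1 = ¬4 = 2
p1 ∨ ¬p1 = 4 ∨ 2 = 4
¬p1 = ¬4 = 2
p1 ⊃ ¬p1 = 4 ⊃ 2 = 4
(p1 ∨ ¬p1) ∨ (p1 ⊃ ¬p1) = 4 ∨ 4 = 4
No assignment yields a value below 4, so this is the minimum.

4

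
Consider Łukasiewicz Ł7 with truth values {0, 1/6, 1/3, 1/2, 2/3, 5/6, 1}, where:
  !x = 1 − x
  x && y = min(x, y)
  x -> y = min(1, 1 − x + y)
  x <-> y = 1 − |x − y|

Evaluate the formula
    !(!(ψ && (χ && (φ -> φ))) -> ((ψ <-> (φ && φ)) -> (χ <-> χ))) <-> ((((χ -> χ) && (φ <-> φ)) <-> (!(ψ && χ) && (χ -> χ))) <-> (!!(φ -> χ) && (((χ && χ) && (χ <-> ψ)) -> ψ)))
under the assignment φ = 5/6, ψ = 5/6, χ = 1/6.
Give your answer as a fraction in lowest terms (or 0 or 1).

φ -> φ = 5/6 -> 5/6 = 1
χ && (φ -> φ) = 1/6 && 1 = 1/6
ψ && (χ && (φ -> φ)) = 5/6 && 1/6 = 1/6
!(ψ && (χ && (φ -> φ))) = !1/6 = 5/6
φ && φ = 5/6 && 5/6 = 5/6
ψ <-> (φ && φ) = 5/6 <-> 5/6 = 1
χ <-> χ = 1/6 <-> 1/6 = 1
(ψ <-> (φ && φ)) -> (χ <-> χ) = 1 -> 1 = 1
!(ψ && (χ && (φ -> φ))) -> ((ψ <-> (φ && φ)) -> (χ <-> χ)) = 5/6 -> 1 = 1
!(!(ψ && (χ && (φ -> φ))) -> ((ψ <-> (φ && φ)) -> (χ <-> χ))) = !1 = 0
χ -> χ = 1/6 -> 1/6 = 1
φ <-> φ = 5/6 <-> 5/6 = 1
(χ -> χ) && (φ <-> φ) = 1 && 1 = 1
ψ && χ = 5/6 && 1/6 = 1/6
!(ψ && χ) = !1/6 = 5/6
χ -> χ = 1/6 -> 1/6 = 1
!(ψ && χ) && (χ -> χ) = 5/6 && 1 = 5/6
((χ -> χ) && (φ <-> φ)) <-> (!(ψ && χ) && (χ -> χ)) = 1 <-> 5/6 = 5/6
φ -> χ = 5/6 -> 1/6 = 1/3
!(φ -> χ) = !1/3 = 2/3
!!(φ -> χ) = !2/3 = 1/3
χ && χ = 1/6 && 1/6 = 1/6
χ <-> ψ = 1/6 <-> 5/6 = 1/3
(χ && χ) && (χ <-> ψ) = 1/6 && 1/3 = 1/6
((χ && χ) && (χ <-> ψ)) -> ψ = 1/6 -> 5/6 = 1
!!(φ -> χ) && (((χ && χ) && (χ <-> ψ)) -> ψ) = 1/3 && 1 = 1/3
(((χ -> χ) && (φ <-> φ)) <-> (!(ψ && χ) && (χ -> χ))) <-> (!!(φ -> χ) && (((χ && χ) && (χ <-> ψ)) -> ψ)) = 5/6 <-> 1/3 = 1/2
!(!(ψ && (χ && (φ -> φ))) -> ((ψ <-> (φ && φ)) -> (χ <-> χ))) <-> ((((χ -> χ) && (φ <-> φ)) <-> (!(ψ && χ) && (χ -> χ))) <-> (!!(φ -> χ) && (((χ && χ) && (χ <-> ψ)) -> ψ))) = 0 <-> 1/2 = 1/2

1/2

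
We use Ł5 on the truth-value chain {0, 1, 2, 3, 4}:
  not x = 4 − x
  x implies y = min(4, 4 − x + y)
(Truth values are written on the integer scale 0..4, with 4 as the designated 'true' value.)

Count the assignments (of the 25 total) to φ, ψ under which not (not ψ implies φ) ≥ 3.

value 4: 1 assignment (counts)
value 3: 2 assignments (counts)
value 2: 3 assignments
value 1: 4 assignments
value 0: 15 assignments
So 3 of the 25 assignments meet the threshold.

3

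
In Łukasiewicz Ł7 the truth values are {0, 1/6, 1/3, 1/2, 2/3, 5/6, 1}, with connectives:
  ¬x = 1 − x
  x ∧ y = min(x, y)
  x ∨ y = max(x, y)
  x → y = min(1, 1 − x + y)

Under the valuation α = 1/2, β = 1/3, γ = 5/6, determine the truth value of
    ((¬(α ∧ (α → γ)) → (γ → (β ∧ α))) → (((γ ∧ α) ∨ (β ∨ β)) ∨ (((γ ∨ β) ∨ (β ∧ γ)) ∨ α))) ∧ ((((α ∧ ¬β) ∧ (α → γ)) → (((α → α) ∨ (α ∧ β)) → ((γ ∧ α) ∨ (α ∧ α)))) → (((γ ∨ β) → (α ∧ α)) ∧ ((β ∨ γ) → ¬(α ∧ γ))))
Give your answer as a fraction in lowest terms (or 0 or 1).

α → γ = 1/2 → 5/6 = 1
α ∧ (α → γ) = 1/2 ∧ 1 = 1/2
¬(α ∧ (α → γ)) = ¬1/2 = 1/2
β ∧ α = 1/3 ∧ 1/2 = 1/3
γ → (β ∧ α) = 5/6 → 1/3 = 1/2
¬(α ∧ (α → γ)) → (γ → (β ∧ α)) = 1/2 → 1/2 = 1
γ ∧ α = 5/6 ∧ 1/2 = 1/2
β ∨ β = 1/3 ∨ 1/3 = 1/3
(γ ∧ α) ∨ (β ∨ β) = 1/2 ∨ 1/3 = 1/2
γ ∨ β = 5/6 ∨ 1/3 = 5/6
β ∧ γ = 1/3 ∧ 5/6 = 1/3
(γ ∨ β) ∨ (β ∧ γ) = 5/6 ∨ 1/3 = 5/6
((γ ∨ β) ∨ (β ∧ γ)) ∨ α = 5/6 ∨ 1/2 = 5/6
((γ ∧ α) ∨ (β ∨ β)) ∨ (((γ ∨ β) ∨ (β ∧ γ)) ∨ α) = 1/2 ∨ 5/6 = 5/6
(¬(α ∧ (α → γ)) → (γ → (β ∧ α))) → (((γ ∧ α) ∨ (β ∨ β)) ∨ (((γ ∨ β) ∨ (β ∧ γ)) ∨ α)) = 1 → 5/6 = 5/6
¬β = ¬1/3 = 2/3
α ∧ ¬β = 1/2 ∧ 2/3 = 1/2
α → γ = 1/2 → 5/6 = 1
(α ∧ ¬β) ∧ (α → γ) = 1/2 ∧ 1 = 1/2
α → α = 1/2 → 1/2 = 1
α ∧ β = 1/2 ∧ 1/3 = 1/3
(α → α) ∨ (α ∧ β) = 1 ∨ 1/3 = 1
γ ∧ α = 5/6 ∧ 1/2 = 1/2
α ∧ α = 1/2 ∧ 1/2 = 1/2
(γ ∧ α) ∨ (α ∧ α) = 1/2 ∨ 1/2 = 1/2
((α → α) ∨ (α ∧ β)) → ((γ ∧ α) ∨ (α ∧ α)) = 1 → 1/2 = 1/2
((α ∧ ¬β) ∧ (α → γ)) → (((α → α) ∨ (α ∧ β)) → ((γ ∧ α) ∨ (α ∧ α))) = 1/2 → 1/2 = 1
γ ∨ β = 5/6 ∨ 1/3 = 5/6
α ∧ α = 1/2 ∧ 1/2 = 1/2
(γ ∨ β) → (α ∧ α) = 5/6 → 1/2 = 2/3
β ∨ γ = 1/3 ∨ 5/6 = 5/6
α ∧ γ = 1/2 ∧ 5/6 = 1/2
¬(α ∧ γ) = ¬1/2 = 1/2
(β ∨ γ) → ¬(α ∧ γ) = 5/6 → 1/2 = 2/3
((γ ∨ β) → (α ∧ α)) ∧ ((β ∨ γ) → ¬(α ∧ γ)) = 2/3 ∧ 2/3 = 2/3
(((α ∧ ¬β) ∧ (α → γ)) → (((α → α) ∨ (α ∧ β)) → ((γ ∧ α) ∨ (α ∧ α)))) → (((γ ∨ β) → (α ∧ α)) ∧ ((β ∨ γ) → ¬(α ∧ γ))) = 1 → 2/3 = 2/3
((¬(α ∧ (α → γ)) → (γ → (β ∧ α))) → (((γ ∧ α) ∨ (β ∨ β)) ∨ (((γ ∨ β) ∨ (β ∧ γ)) ∨ α))) ∧ ((((α ∧ ¬β) ∧ (α → γ)) → (((α → α) ∨ (α ∧ β)) → ((γ ∧ α) ∨ (α ∧ α)))) → (((γ ∨ β) → (α ∧ α)) ∧ ((β ∨ γ) → ¬(α ∧ γ)))) = 5/6 ∧ 2/3 = 2/3

2/3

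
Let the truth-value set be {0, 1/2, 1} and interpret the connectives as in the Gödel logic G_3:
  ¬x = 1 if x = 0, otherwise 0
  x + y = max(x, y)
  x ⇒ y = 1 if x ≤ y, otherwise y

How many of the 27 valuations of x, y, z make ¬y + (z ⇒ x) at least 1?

value 1: 21 assignments (counts)
value 1/2: 2 assignments
value 0: 4 assignments
So 21 of the 27 assignments meet the threshold.

21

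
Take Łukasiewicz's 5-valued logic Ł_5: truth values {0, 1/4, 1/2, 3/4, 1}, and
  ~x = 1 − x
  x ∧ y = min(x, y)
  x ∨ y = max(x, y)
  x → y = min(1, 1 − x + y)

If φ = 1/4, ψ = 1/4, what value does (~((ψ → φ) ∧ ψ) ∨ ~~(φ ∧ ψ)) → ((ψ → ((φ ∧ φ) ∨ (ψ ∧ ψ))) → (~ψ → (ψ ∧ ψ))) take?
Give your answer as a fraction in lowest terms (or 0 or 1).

ψ → φ = 1/4 → 1/4 = 1
(ψ → φ) ∧ ψ = 1 ∧ 1/4 = 1/4
~((ψ → φ) ∧ ψ) = ~1/4 = 3/4
φ ∧ ψ = 1/4 ∧ 1/4 = 1/4
~(φ ∧ ψ) = ~1/4 = 3/4
~~(φ ∧ ψ) = ~3/4 = 1/4
~((ψ → φ) ∧ ψ) ∨ ~~(φ ∧ ψ) = 3/4 ∨ 1/4 = 3/4
φ ∧ φ = 1/4 ∧ 1/4 = 1/4
ψ ∧ ψ = 1/4 ∧ 1/4 = 1/4
(φ ∧ φ) ∨ (ψ ∧ ψ) = 1/4 ∨ 1/4 = 1/4
ψ → ((φ ∧ φ) ∨ (ψ ∧ ψ)) = 1/4 → 1/4 = 1
~ψ = ~1/4 = 3/4
ψ ∧ ψ = 1/4 ∧ 1/4 = 1/4
~ψ → (ψ ∧ ψ) = 3/4 → 1/4 = 1/2
(ψ → ((φ ∧ φ) ∨ (ψ ∧ ψ))) → (~ψ → (ψ ∧ ψ)) = 1 → 1/2 = 1/2
(~((ψ → φ) ∧ ψ) ∨ ~~(φ ∧ ψ)) → ((ψ → ((φ ∧ φ) ∨ (ψ ∧ ψ))) → (~ψ → (ψ ∧ ψ))) = 3/4 → 1/2 = 3/4

3/4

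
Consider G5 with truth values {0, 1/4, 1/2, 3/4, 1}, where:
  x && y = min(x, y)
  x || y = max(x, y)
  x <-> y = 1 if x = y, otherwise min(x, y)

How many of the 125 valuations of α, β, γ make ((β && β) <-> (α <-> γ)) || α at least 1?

45

value 1: 45 assignments (counts)
value 3/4: 23 assignments
value 1/2: 21 assignments
value 1/4: 19 assignments
value 0: 17 assignments
So 45 of the 125 assignments meet the threshold.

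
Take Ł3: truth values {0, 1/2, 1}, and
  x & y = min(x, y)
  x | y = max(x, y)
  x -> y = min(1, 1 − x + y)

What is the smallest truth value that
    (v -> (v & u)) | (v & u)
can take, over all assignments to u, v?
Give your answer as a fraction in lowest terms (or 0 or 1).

0

Take u = 0, v = 1:
v & u = 1 & 0 = 0
v -> (v & u) = 1 -> 0 = 0
v & u = 1 & 0 = 0
(v -> (v & u)) | (v & u) = 0 | 0 = 0
No assignment yields a value below 0, so this is the minimum.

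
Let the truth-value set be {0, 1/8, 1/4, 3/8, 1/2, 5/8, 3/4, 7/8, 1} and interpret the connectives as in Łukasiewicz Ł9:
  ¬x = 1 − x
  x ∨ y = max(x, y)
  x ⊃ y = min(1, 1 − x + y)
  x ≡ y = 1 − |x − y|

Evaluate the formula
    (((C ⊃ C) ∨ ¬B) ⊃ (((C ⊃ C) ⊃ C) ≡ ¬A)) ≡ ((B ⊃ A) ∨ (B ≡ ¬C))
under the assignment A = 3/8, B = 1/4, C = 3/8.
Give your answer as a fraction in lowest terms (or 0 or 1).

C ⊃ C = 3/8 ⊃ 3/8 = 1
¬B = ¬1/4 = 3/4
(C ⊃ C) ∨ ¬B = 1 ∨ 3/4 = 1
C ⊃ C = 3/8 ⊃ 3/8 = 1
(C ⊃ C) ⊃ C = 1 ⊃ 3/8 = 3/8
¬A = ¬3/8 = 5/8
((C ⊃ C) ⊃ C) ≡ ¬A = 3/8 ≡ 5/8 = 3/4
((C ⊃ C) ∨ ¬B) ⊃ (((C ⊃ C) ⊃ C) ≡ ¬A) = 1 ⊃ 3/4 = 3/4
B ⊃ A = 1/4 ⊃ 3/8 = 1
¬C = ¬3/8 = 5/8
B ≡ ¬C = 1/4 ≡ 5/8 = 5/8
(B ⊃ A) ∨ (B ≡ ¬C) = 1 ∨ 5/8 = 1
(((C ⊃ C) ∨ ¬B) ⊃ (((C ⊃ C) ⊃ C) ≡ ¬A)) ≡ ((B ⊃ A) ∨ (B ≡ ¬C)) = 3/4 ≡ 1 = 3/4

3/4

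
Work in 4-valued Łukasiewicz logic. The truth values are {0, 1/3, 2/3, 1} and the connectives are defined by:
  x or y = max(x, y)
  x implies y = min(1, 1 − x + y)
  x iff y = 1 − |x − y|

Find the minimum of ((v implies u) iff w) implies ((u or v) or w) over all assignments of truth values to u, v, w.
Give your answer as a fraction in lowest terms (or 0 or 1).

2/3

Take u = 0, v = 1/3, w = 1/3:
v implies u = 1/3 implies 0 = 2/3
(v implies u) iff w = 2/3 iff 1/3 = 2/3
u or v = 0 or 1/3 = 1/3
(u or v) or w = 1/3 or 1/3 = 1/3
((v implies u) iff w) implies ((u or v) or w) = 2/3 implies 1/3 = 2/3
No assignment yields a value below 2/3, so this is the minimum.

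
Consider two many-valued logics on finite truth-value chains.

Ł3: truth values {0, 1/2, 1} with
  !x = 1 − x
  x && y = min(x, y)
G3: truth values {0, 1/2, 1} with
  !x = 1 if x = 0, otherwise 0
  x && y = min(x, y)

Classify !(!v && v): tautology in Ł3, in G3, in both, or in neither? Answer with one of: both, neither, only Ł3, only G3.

only G3

In Ł3: at v = 1/2 the value is 1/2 — not a tautology.
In G3: every assignment gives 1 — tautology.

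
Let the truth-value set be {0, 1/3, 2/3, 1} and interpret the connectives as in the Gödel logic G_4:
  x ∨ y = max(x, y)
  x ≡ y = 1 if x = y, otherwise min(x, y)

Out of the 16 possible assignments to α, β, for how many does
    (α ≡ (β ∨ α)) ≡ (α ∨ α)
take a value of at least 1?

10

α = 0, β = 0 ↦ 0  <
α = 0, β = 1/3 ↦ 1  ≥
α = 0, β = 2/3 ↦ 1  ≥
α = 0, β = 1 ↦ 1  ≥
α = 1/3, β = 0 ↦ 1/3  <
α = 1/3, β = 1/3 ↦ 1/3  <
α = 1/3, β = 2/3 ↦ 1  ≥
α = 1/3, β = 1 ↦ 1  ≥
α = 2/3, β = 0 ↦ 2/3  <
α = 2/3, β = 1/3 ↦ 2/3  <
α = 2/3, β = 2/3 ↦ 2/3  <
α = 2/3, β = 1 ↦ 1  ≥
α = 1, β = 0 ↦ 1  ≥
α = 1, β = 1/3 ↦ 1  ≥
α = 1, β = 2/3 ↦ 1  ≥
α = 1, β = 1 ↦ 1  ≥
So 10 of the 16 assignments meet the threshold.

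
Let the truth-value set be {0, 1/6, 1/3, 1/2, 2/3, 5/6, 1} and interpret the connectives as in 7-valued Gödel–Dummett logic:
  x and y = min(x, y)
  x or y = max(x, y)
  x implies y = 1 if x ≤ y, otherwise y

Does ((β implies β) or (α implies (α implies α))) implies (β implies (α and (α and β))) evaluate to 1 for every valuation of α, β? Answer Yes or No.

Counterexample: take α = 0, β = 1/6.
β implies β = 1/6 implies 1/6 = 1
α implies α = 0 implies 0 = 1
α implies (α implies α) = 0 implies 1 = 1
(β implies β) or (α implies (α implies α)) = 1 or 1 = 1
α and β = 0 and 1/6 = 0
α and (α and β) = 0 and 0 = 0
β implies (α and (α and β)) = 1/6 implies 0 = 0
((β implies β) or (α implies (α implies α))) implies (β implies (α and (α and β))) = 1 implies 0 = 0
This gives 0 ≠ 1.

No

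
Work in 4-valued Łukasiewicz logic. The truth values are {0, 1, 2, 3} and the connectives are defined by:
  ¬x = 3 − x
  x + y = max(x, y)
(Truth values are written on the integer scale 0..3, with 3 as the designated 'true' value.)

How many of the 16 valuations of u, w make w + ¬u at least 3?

7

u = 0, w = 0 ↦ 3  ≥
u = 0, w = 1 ↦ 3  ≥
u = 0, w = 2 ↦ 3  ≥
u = 0, w = 3 ↦ 3  ≥
u = 1, w = 0 ↦ 2  <
u = 1, w = 1 ↦ 2  <
u = 1, w = 2 ↦ 2  <
u = 1, w = 3 ↦ 3  ≥
u = 2, w = 0 ↦ 1  <
u = 2, w = 1 ↦ 1  <
u = 2, w = 2 ↦ 2  <
u = 2, w = 3 ↦ 3  ≥
u = 3, w = 0 ↦ 0  <
u = 3, w = 1 ↦ 1  <
u = 3, w = 2 ↦ 2  <
u = 3, w = 3 ↦ 3  ≥
So 7 of the 16 assignments meet the threshold.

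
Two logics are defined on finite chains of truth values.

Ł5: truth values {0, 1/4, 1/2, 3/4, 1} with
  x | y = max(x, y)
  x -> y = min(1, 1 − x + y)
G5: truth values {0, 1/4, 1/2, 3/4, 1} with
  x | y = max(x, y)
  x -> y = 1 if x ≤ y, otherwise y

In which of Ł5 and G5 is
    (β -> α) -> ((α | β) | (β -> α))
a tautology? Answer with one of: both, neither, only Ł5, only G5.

In Ł5: every assignment gives 1 — tautology.
In G5: every assignment gives 1 — tautology.

both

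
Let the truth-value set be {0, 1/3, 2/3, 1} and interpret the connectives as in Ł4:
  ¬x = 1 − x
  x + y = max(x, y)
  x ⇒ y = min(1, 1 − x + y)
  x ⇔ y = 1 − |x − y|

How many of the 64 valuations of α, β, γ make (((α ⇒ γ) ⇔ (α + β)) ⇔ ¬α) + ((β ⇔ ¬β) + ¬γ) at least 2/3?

56

value 1: 22 assignments (counts)
value 2/3: 34 assignments (counts)
value 1/3: 5 assignments
value 0: 3 assignments
So 56 of the 64 assignments meet the threshold.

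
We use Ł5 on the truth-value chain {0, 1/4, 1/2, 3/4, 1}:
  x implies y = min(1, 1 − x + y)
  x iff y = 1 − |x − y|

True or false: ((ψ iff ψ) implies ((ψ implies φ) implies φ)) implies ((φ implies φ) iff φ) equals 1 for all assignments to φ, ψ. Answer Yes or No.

No

Counterexample: take φ = 0, ψ = 1/4.
ψ iff ψ = 1/4 iff 1/4 = 1
ψ implies φ = 1/4 implies 0 = 3/4
(ψ implies φ) implies φ = 3/4 implies 0 = 1/4
(ψ iff ψ) implies ((ψ implies φ) implies φ) = 1 implies 1/4 = 1/4
φ implies φ = 0 implies 0 = 1
(φ implies φ) iff φ = 1 iff 0 = 0
((ψ iff ψ) implies ((ψ implies φ) implies φ)) implies ((φ implies φ) iff φ) = 1/4 implies 0 = 3/4
This gives 3/4 ≠ 1.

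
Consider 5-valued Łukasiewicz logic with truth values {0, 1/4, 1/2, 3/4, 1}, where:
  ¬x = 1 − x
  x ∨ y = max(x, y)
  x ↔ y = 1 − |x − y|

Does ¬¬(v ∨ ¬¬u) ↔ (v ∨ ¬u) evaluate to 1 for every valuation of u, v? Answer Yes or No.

Counterexample: take u = 0, v = 0.
¬u = ¬0 = 1
¬¬u = ¬1 = 0
v ∨ ¬¬u = 0 ∨ 0 = 0
¬(v ∨ ¬¬u) = ¬0 = 1
¬¬(v ∨ ¬¬u) = ¬1 = 0
¬u = ¬0 = 1
v ∨ ¬u = 0 ∨ 1 = 1
¬¬(v ∨ ¬¬u) ↔ (v ∨ ¬u) = 0 ↔ 1 = 0
This gives 0 ≠ 1.

No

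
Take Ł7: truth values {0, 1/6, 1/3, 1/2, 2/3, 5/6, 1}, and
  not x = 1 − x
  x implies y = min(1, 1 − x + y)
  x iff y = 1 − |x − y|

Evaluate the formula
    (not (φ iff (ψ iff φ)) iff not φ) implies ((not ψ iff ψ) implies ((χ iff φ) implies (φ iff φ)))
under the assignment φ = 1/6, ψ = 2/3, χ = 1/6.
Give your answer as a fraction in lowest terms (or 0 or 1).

1

ψ iff φ = 2/3 iff 1/6 = 1/2
φ iff (ψ iff φ) = 1/6 iff 1/2 = 2/3
not (φ iff (ψ iff φ)) = not 2/3 = 1/3
not φ = not 1/6 = 5/6
not (φ iff (ψ iff φ)) iff not φ = 1/3 iff 5/6 = 1/2
not ψ = not 2/3 = 1/3
not ψ iff ψ = 1/3 iff 2/3 = 2/3
χ iff φ = 1/6 iff 1/6 = 1
φ iff φ = 1/6 iff 1/6 = 1
(χ iff φ) implies (φ iff φ) = 1 implies 1 = 1
(not ψ iff ψ) implies ((χ iff φ) implies (φ iff φ)) = 2/3 implies 1 = 1
(not (φ iff (ψ iff φ)) iff not φ) implies ((not ψ iff ψ) implies ((χ iff φ) implies (φ iff φ))) = 1/2 implies 1 = 1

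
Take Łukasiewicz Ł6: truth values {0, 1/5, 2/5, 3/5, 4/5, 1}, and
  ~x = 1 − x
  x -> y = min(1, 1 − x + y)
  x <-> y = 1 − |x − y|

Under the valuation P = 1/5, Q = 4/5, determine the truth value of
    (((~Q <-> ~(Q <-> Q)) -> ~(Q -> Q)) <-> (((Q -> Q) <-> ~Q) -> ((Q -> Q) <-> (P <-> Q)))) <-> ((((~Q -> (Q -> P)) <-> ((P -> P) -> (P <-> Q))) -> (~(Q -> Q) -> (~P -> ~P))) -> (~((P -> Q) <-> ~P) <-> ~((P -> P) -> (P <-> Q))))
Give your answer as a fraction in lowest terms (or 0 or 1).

3/5

~Q = ~4/5 = 1/5
Q <-> Q = 4/5 <-> 4/5 = 1
~(Q <-> Q) = ~1 = 0
~Q <-> ~(Q <-> Q) = 1/5 <-> 0 = 4/5
Q -> Q = 4/5 -> 4/5 = 1
~(Q -> Q) = ~1 = 0
(~Q <-> ~(Q <-> Q)) -> ~(Q -> Q) = 4/5 -> 0 = 1/5
Q -> Q = 4/5 -> 4/5 = 1
~Q = ~4/5 = 1/5
(Q -> Q) <-> ~Q = 1 <-> 1/5 = 1/5
Q -> Q = 4/5 -> 4/5 = 1
P <-> Q = 1/5 <-> 4/5 = 2/5
(Q -> Q) <-> (P <-> Q) = 1 <-> 2/5 = 2/5
((Q -> Q) <-> ~Q) -> ((Q -> Q) <-> (P <-> Q)) = 1/5 -> 2/5 = 1
((~Q <-> ~(Q <-> Q)) -> ~(Q -> Q)) <-> (((Q -> Q) <-> ~Q) -> ((Q -> Q) <-> (P <-> Q))) = 1/5 <-> 1 = 1/5
~Q = ~4/5 = 1/5
Q -> P = 4/5 -> 1/5 = 2/5
~Q -> (Q -> P) = 1/5 -> 2/5 = 1
P -> P = 1/5 -> 1/5 = 1
P <-> Q = 1/5 <-> 4/5 = 2/5
(P -> P) -> (P <-> Q) = 1 -> 2/5 = 2/5
(~Q -> (Q -> P)) <-> ((P -> P) -> (P <-> Q)) = 1 <-> 2/5 = 2/5
Q -> Q = 4/5 -> 4/5 = 1
~(Q -> Q) = ~1 = 0
~P = ~1/5 = 4/5
~P = ~1/5 = 4/5
~P -> ~P = 4/5 -> 4/5 = 1
~(Q -> Q) -> (~P -> ~P) = 0 -> 1 = 1
((~Q -> (Q -> P)) <-> ((P -> P) -> (P <-> Q))) -> (~(Q -> Q) -> (~P -> ~P)) = 2/5 -> 1 = 1
P -> Q = 1/5 -> 4/5 = 1
~P = ~1/5 = 4/5
(P -> Q) <-> ~P = 1 <-> 4/5 = 4/5
~((P -> Q) <-> ~P) = ~4/5 = 1/5
P -> P = 1/5 -> 1/5 = 1
P <-> Q = 1/5 <-> 4/5 = 2/5
(P -> P) -> (P <-> Q) = 1 -> 2/5 = 2/5
~((P -> P) -> (P <-> Q)) = ~2/5 = 3/5
~((P -> Q) <-> ~P) <-> ~((P -> P) -> (P <-> Q)) = 1/5 <-> 3/5 = 3/5
(((~Q -> (Q -> P)) <-> ((P -> P) -> (P <-> Q))) -> (~(Q -> Q) -> (~P -> ~P))) -> (~((P -> Q) <-> ~P) <-> ~((P -> P) -> (P <-> Q))) = 1 -> 3/5 = 3/5
(((~Q <-> ~(Q <-> Q)) -> ~(Q -> Q)) <-> (((Q -> Q) <-> ~Q) -> ((Q -> Q) <-> (P <-> Q)))) <-> ((((~Q -> (Q -> P)) <-> ((P -> P) -> (P <-> Q))) -> (~(Q -> Q) -> (~P -> ~P))) -> (~((P -> Q) <-> ~P) <-> ~((P -> P) -> (P <-> Q)))) = 1/5 <-> 3/5 = 3/5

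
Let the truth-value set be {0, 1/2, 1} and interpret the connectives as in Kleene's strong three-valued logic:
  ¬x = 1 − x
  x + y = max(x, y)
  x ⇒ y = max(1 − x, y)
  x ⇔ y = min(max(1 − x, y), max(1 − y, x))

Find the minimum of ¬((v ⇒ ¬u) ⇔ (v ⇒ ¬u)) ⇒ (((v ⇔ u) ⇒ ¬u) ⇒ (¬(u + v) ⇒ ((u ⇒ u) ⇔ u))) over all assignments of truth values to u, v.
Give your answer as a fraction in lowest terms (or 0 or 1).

Take u = 1/2, v = 1/2:
¬u = ¬1/2 = 1/2
v ⇒ ¬u = 1/2 ⇒ 1/2 = 1/2
¬u = ¬1/2 = 1/2
v ⇒ ¬u = 1/2 ⇒ 1/2 = 1/2
(v ⇒ ¬u) ⇔ (v ⇒ ¬u) = 1/2 ⇔ 1/2 = 1/2
¬((v ⇒ ¬u) ⇔ (v ⇒ ¬u)) = ¬1/2 = 1/2
v ⇔ u = 1/2 ⇔ 1/2 = 1/2
¬u = ¬1/2 = 1/2
(v ⇔ u) ⇒ ¬u = 1/2 ⇒ 1/2 = 1/2
u + v = 1/2 + 1/2 = 1/2
¬(u + v) = ¬1/2 = 1/2
u ⇒ u = 1/2 ⇒ 1/2 = 1/2
(u ⇒ u) ⇔ u = 1/2 ⇔ 1/2 = 1/2
¬(u + v) ⇒ ((u ⇒ u) ⇔ u) = 1/2 ⇒ 1/2 = 1/2
((v ⇔ u) ⇒ ¬u) ⇒ (¬(u + v) ⇒ ((u ⇒ u) ⇔ u)) = 1/2 ⇒ 1/2 = 1/2
¬((v ⇒ ¬u) ⇔ (v ⇒ ¬u)) ⇒ (((v ⇔ u) ⇒ ¬u) ⇒ (¬(u + v) ⇒ ((u ⇒ u) ⇔ u))) = 1/2 ⇒ 1/2 = 1/2
No assignment yields a value below 1/2, so this is the minimum.

1/2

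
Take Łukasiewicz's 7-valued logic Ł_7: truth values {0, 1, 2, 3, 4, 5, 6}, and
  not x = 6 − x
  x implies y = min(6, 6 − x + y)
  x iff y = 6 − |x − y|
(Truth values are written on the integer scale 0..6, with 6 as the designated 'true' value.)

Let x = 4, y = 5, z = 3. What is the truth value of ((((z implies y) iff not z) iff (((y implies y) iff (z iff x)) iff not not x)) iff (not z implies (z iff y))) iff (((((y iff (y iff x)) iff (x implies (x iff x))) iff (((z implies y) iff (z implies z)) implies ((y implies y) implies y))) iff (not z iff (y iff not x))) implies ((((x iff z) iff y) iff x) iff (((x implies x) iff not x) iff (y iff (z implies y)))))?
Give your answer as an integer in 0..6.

4

z implies y = 3 implies 5 = 6
not z = not 3 = 3
(z implies y) iff not z = 6 iff 3 = 3
y implies y = 5 implies 5 = 6
z iff x = 3 iff 4 = 5
(y implies y) iff (z iff x) = 6 iff 5 = 5
not x = not 4 = 2
not not x = not 2 = 4
((y implies y) iff (z iff x)) iff not not x = 5 iff 4 = 5
((z implies y) iff not z) iff (((y implies y) iff (z iff x)) iff not not x) = 3 iff 5 = 4
not z = not 3 = 3
z iff y = 3 iff 5 = 4
not z implies (z iff y) = 3 implies 4 = 6
(((z implies y) iff not z) iff (((y implies y) iff (z iff x)) iff not not x)) iff (not z implies (z iff y)) = 4 iff 6 = 4
y iff x = 5 iff 4 = 5
y iff (y iff x) = 5 iff 5 = 6
x iff x = 4 iff 4 = 6
x implies (x iff x) = 4 implies 6 = 6
(y iff (y iff x)) iff (x implies (x iff x)) = 6 iff 6 = 6
z implies y = 3 implies 5 = 6
z implies z = 3 implies 3 = 6
(z implies y) iff (z implies z) = 6 iff 6 = 6
y implies y = 5 implies 5 = 6
(y implies y) implies y = 6 implies 5 = 5
((z implies y) iff (z implies z)) implies ((y implies y) implies y) = 6 implies 5 = 5
((y iff (y iff x)) iff (x implies (x iff x))) iff (((z implies y) iff (z implies z)) implies ((y implies y) implies y)) = 6 iff 5 = 5
not z = not 3 = 3
not x = not 4 = 2
y iff not x = 5 iff 2 = 3
not z iff (y iff not x) = 3 iff 3 = 6
(((y iff (y iff x)) iff (x implies (x iff x))) iff (((z implies y) iff (z implies z)) implies ((y implies y) implies y))) iff (not z iff (y iff not x)) = 5 iff 6 = 5
x iff z = 4 iff 3 = 5
(x iff z) iff y = 5 iff 5 = 6
((x iff z) iff y) iff x = 6 iff 4 = 4
x implies x = 4 implies 4 = 6
not x = not 4 = 2
(x implies x) iff not x = 6 iff 2 = 2
z implies y = 3 implies 5 = 6
y iff (z implies y) = 5 iff 6 = 5
((x implies x) iff not x) iff (y iff (z implies y)) = 2 iff 5 = 3
(((x iff z) iff y) iff x) iff (((x implies x) iff not x) iff (y iff (z implies y))) = 4 iff 3 = 5
((((y iff (y iff x)) iff (x implies (x iff x))) iff (((z implies y) iff (z implies z)) implies ((y implies y) implies y))) iff (not z iff (y iff not x))) implies ((((x iff z) iff y) iff x) iff (((x implies x) iff not x) iff (y iff (z implies y)))) = 5 implies 5 = 6
((((z implies y) iff not z) iff (((y implies y) iff (z iff x)) iff not not x)) iff (not z implies (z iff y))) iff (((((y iff (y iff x)) iff (x implies (x iff x))) iff (((z implies y) iff (z implies z)) implies ((y implies y) implies y))) iff (not z iff (y iff not x))) implies ((((x iff z) iff y) iff x) iff (((x implies x) iff not x) iff (y iff (z implies y))))) = 4 iff 6 = 4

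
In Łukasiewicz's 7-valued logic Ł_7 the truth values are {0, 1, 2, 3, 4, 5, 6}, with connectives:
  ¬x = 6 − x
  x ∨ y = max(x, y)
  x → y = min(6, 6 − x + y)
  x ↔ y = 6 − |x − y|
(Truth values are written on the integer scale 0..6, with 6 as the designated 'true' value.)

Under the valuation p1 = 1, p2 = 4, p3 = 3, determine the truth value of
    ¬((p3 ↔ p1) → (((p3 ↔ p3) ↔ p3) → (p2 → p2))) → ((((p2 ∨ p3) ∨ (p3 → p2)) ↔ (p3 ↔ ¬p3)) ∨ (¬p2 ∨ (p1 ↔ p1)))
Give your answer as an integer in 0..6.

6

p3 ↔ p1 = 3 ↔ 1 = 4
p3 ↔ p3 = 3 ↔ 3 = 6
(p3 ↔ p3) ↔ p3 = 6 ↔ 3 = 3
p2 → p2 = 4 → 4 = 6
((p3 ↔ p3) ↔ p3) → (p2 → p2) = 3 → 6 = 6
(p3 ↔ p1) → (((p3 ↔ p3) ↔ p3) → (p2 → p2)) = 4 → 6 = 6
¬((p3 ↔ p1) → (((p3 ↔ p3) ↔ p3) → (p2 → p2))) = ¬6 = 0
p2 ∨ p3 = 4 ∨ 3 = 4
p3 → p2 = 3 → 4 = 6
(p2 ∨ p3) ∨ (p3 → p2) = 4 ∨ 6 = 6
¬p3 = ¬3 = 3
p3 ↔ ¬p3 = 3 ↔ 3 = 6
((p2 ∨ p3) ∨ (p3 → p2)) ↔ (p3 ↔ ¬p3) = 6 ↔ 6 = 6
¬p2 = ¬4 = 2
p1 ↔ p1 = 1 ↔ 1 = 6
¬p2 ∨ (p1 ↔ p1) = 2 ∨ 6 = 6
(((p2 ∨ p3) ∨ (p3 → p2)) ↔ (p3 ↔ ¬p3)) ∨ (¬p2 ∨ (p1 ↔ p1)) = 6 ∨ 6 = 6
¬((p3 ↔ p1) → (((p3 ↔ p3) ↔ p3) → (p2 → p2))) → ((((p2 ∨ p3) ∨ (p3 → p2)) ↔ (p3 ↔ ¬p3)) ∨ (¬p2 ∨ (p1 ↔ p1))) = 0 → 6 = 6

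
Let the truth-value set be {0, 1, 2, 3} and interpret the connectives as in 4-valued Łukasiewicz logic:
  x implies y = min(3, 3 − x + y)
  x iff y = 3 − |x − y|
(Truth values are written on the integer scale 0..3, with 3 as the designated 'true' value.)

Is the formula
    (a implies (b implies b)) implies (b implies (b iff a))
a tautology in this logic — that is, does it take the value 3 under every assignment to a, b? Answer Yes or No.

Counterexample: take a = 0, b = 2.
b implies b = 2 implies 2 = 3
a implies (b implies b) = 0 implies 3 = 3
b iff a = 2 iff 0 = 1
b implies (b iff a) = 2 implies 1 = 2
(a implies (b implies b)) implies (b implies (b iff a)) = 3 implies 2 = 2
This gives 2 ≠ 3.

No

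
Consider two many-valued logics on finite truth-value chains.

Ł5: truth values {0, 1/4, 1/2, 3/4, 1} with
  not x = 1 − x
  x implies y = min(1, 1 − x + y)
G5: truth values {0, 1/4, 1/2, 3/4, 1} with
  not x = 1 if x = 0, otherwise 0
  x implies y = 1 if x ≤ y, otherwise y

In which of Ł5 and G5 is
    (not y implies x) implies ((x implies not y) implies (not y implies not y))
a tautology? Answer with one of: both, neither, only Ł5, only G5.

both

In Ł5: every assignment gives 1 — tautology.
In G5: every assignment gives 1 — tautology.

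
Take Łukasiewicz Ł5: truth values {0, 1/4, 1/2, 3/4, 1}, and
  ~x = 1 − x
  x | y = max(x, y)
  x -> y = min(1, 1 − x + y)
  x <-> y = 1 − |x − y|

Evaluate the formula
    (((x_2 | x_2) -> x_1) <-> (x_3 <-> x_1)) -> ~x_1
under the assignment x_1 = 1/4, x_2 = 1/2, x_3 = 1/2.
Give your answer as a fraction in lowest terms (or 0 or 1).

x_2 | x_2 = 1/2 | 1/2 = 1/2
(x_2 | x_2) -> x_1 = 1/2 -> 1/4 = 3/4
x_3 <-> x_1 = 1/2 <-> 1/4 = 3/4
((x_2 | x_2) -> x_1) <-> (x_3 <-> x_1) = 3/4 <-> 3/4 = 1
~x_1 = ~1/4 = 3/4
(((x_2 | x_2) -> x_1) <-> (x_3 <-> x_1)) -> ~x_1 = 1 -> 3/4 = 3/4

3/4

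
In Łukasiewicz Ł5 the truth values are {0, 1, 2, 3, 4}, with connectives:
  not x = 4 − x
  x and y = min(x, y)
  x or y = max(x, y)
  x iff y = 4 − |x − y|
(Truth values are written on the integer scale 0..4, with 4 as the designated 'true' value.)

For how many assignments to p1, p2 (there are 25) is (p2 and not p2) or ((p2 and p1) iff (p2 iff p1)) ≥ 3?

value 4: 9 assignments (counts)
value 3: 7 assignments (counts)
value 2: 5 assignments
value 1: 3 assignments
value 0: 1 assignment
So 16 of the 25 assignments meet the threshold.

16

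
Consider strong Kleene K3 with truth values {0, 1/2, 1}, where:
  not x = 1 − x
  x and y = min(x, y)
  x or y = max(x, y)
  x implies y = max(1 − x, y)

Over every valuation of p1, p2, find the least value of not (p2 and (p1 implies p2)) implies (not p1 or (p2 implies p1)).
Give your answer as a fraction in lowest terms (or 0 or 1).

Take p1 = 1/2, p2 = 1/2:
p1 implies p2 = 1/2 implies 1/2 = 1/2
p2 and (p1 implies p2) = 1/2 and 1/2 = 1/2
not (p2 and (p1 implies p2)) = not 1/2 = 1/2
not p1 = not 1/2 = 1/2
p2 implies p1 = 1/2 implies 1/2 = 1/2
not p1 or (p2 implies p1) = 1/2 or 1/2 = 1/2
not (p2 and (p1 implies p2)) implies (not p1 or (p2 implies p1)) = 1/2 implies 1/2 = 1/2
No assignment yields a value below 1/2, so this is the minimum.

1/2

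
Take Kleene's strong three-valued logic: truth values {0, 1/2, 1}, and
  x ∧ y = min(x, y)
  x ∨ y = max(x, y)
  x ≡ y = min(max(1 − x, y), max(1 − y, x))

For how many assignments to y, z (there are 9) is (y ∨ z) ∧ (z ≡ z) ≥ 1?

y = 0, z = 0 ↦ 0  <
y = 0, z = 1/2 ↦ 1/2  <
y = 0, z = 1 ↦ 1  ≥
y = 1/2, z = 0 ↦ 1/2  <
y = 1/2, z = 1/2 ↦ 1/2  <
y = 1/2, z = 1 ↦ 1  ≥
y = 1, z = 0 ↦ 1  ≥
y = 1, z = 1/2 ↦ 1/2  <
y = 1, z = 1 ↦ 1  ≥
So 4 of the 9 assignments meet the threshold.

4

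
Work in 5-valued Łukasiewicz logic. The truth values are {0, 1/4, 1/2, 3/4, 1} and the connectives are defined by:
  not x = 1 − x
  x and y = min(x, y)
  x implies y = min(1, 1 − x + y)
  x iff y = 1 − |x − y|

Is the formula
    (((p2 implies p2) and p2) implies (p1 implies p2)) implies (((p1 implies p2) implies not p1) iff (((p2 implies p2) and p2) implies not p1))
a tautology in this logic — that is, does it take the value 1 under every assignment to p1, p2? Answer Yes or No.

No

Counterexample: take p1 = 1/4, p2 = 1/4.
p2 implies p2 = 1/4 implies 1/4 = 1
(p2 implies p2) and p2 = 1 and 1/4 = 1/4
p1 implies p2 = 1/4 implies 1/4 = 1
((p2 implies p2) and p2) implies (p1 implies p2) = 1/4 implies 1 = 1
p1 implies p2 = 1/4 implies 1/4 = 1
not p1 = not 1/4 = 3/4
(p1 implies p2) implies not p1 = 1 implies 3/4 = 3/4
p2 implies p2 = 1/4 implies 1/4 = 1
(p2 implies p2) and p2 = 1 and 1/4 = 1/4
((p2 implies p2) and p2) implies not p1 = 1/4 implies 3/4 = 1
((p1 implies p2) implies not p1) iff (((p2 implies p2) and p2) implies not p1) = 3/4 iff 1 = 3/4
(((p2 implies p2) and p2) implies (p1 implies p2)) implies (((p1 implies p2) implies not p1) iff (((p2 implies p2) and p2) implies not p1)) = 1 implies 3/4 = 3/4
This gives 3/4 ≠ 1.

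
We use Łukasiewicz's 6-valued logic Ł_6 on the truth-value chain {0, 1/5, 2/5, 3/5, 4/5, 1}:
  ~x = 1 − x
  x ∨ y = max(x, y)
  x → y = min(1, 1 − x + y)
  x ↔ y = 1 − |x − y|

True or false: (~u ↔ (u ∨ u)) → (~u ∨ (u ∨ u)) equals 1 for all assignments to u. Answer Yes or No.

Counterexample: take u = 2/5.
~u = ~2/5 = 3/5
u ∨ u = 2/5 ∨ 2/5 = 2/5
~u ↔ (u ∨ u) = 3/5 ↔ 2/5 = 4/5
~u = ~2/5 = 3/5
u ∨ u = 2/5 ∨ 2/5 = 2/5
~u ∨ (u ∨ u) = 3/5 ∨ 2/5 = 3/5
(~u ↔ (u ∨ u)) → (~u ∨ (u ∨ u)) = 4/5 → 3/5 = 4/5
This gives 4/5 ≠ 1.

No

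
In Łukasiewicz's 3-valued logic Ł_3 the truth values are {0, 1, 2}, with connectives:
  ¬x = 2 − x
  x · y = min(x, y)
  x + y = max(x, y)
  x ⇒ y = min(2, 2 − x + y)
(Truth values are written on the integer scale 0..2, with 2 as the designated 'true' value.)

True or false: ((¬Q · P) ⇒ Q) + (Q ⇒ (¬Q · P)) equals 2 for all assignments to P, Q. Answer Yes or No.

P = 0, Q = 0 ↦ 2
P = 0, Q = 1 ↦ 2
P = 0, Q = 2 ↦ 2
P = 1, Q = 0 ↦ 2
P = 1, Q = 1 ↦ 2
P = 1, Q = 2 ↦ 2
P = 2, Q = 0 ↦ 2
P = 2, Q = 1 ↦ 2
P = 2, Q = 2 ↦ 2
Every assignment gives a value ≥ 2.

Yes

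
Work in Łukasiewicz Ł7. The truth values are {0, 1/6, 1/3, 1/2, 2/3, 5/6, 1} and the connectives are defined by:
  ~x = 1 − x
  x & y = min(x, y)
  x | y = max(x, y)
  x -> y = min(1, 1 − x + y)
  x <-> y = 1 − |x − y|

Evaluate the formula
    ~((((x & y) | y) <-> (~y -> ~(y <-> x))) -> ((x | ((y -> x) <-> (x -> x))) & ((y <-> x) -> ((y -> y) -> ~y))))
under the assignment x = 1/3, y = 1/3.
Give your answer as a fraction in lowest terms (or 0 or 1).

1/3

x & y = 1/3 & 1/3 = 1/3
(x & y) | y = 1/3 | 1/3 = 1/3
~y = ~1/3 = 2/3
y <-> x = 1/3 <-> 1/3 = 1
~(y <-> x) = ~1 = 0
~y -> ~(y <-> x) = 2/3 -> 0 = 1/3
((x & y) | y) <-> (~y -> ~(y <-> x)) = 1/3 <-> 1/3 = 1
y -> x = 1/3 -> 1/3 = 1
x -> x = 1/3 -> 1/3 = 1
(y -> x) <-> (x -> x) = 1 <-> 1 = 1
x | ((y -> x) <-> (x -> x)) = 1/3 | 1 = 1
y <-> x = 1/3 <-> 1/3 = 1
y -> y = 1/3 -> 1/3 = 1
~y = ~1/3 = 2/3
(y -> y) -> ~y = 1 -> 2/3 = 2/3
(y <-> x) -> ((y -> y) -> ~y) = 1 -> 2/3 = 2/3
(x | ((y -> x) <-> (x -> x))) & ((y <-> x) -> ((y -> y) -> ~y)) = 1 & 2/3 = 2/3
(((x & y) | y) <-> (~y -> ~(y <-> x))) -> ((x | ((y -> x) <-> (x -> x))) & ((y <-> x) -> ((y -> y) -> ~y))) = 1 -> 2/3 = 2/3
~((((x & y) | y) <-> (~y -> ~(y <-> x))) -> ((x | ((y -> x) <-> (x -> x))) & ((y <-> x) -> ((y -> y) -> ~y)))) = ~2/3 = 1/3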